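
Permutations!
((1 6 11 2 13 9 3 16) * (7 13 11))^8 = (1 6 7 13 9 3 16) = [0, 6, 2, 16, 4, 5, 7, 13, 8, 3, 10, 11, 12, 9, 14, 15, 1]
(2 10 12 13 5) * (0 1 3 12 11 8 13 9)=(0 1 3 12 9)(2 10 11 8 13 5)=[1, 3, 10, 12, 4, 2, 6, 7, 13, 0, 11, 8, 9, 5]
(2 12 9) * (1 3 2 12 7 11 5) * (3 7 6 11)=(1 7 3 2 6 11 5)(9 12)=[0, 7, 6, 2, 4, 1, 11, 3, 8, 12, 10, 5, 9]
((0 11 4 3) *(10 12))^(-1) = (0 3 4 11)(10 12) = [3, 1, 2, 4, 11, 5, 6, 7, 8, 9, 12, 0, 10]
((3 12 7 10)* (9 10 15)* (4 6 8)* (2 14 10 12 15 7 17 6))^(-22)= (17)= [0, 1, 2, 3, 4, 5, 6, 7, 8, 9, 10, 11, 12, 13, 14, 15, 16, 17]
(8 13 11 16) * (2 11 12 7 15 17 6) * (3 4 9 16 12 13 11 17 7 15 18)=(2 17 6)(3 4 9 16 8 11 12 15 7 18)=[0, 1, 17, 4, 9, 5, 2, 18, 11, 16, 10, 12, 15, 13, 14, 7, 8, 6, 3]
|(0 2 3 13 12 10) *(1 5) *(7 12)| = 14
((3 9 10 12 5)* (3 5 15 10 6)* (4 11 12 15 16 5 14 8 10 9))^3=(3 12 14 15)(4 16 8 9)(5 10 6 11)=[0, 1, 2, 12, 16, 10, 11, 7, 9, 4, 6, 5, 14, 13, 15, 3, 8]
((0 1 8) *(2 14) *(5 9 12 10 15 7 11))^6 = (5 11 7 15 10 12 9) = [0, 1, 2, 3, 4, 11, 6, 15, 8, 5, 12, 7, 9, 13, 14, 10]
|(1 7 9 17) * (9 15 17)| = 4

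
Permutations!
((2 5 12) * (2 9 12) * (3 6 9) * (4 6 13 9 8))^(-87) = (2 5)(3 13 9 12) = [0, 1, 5, 13, 4, 2, 6, 7, 8, 12, 10, 11, 3, 9]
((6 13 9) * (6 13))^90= (13)= [0, 1, 2, 3, 4, 5, 6, 7, 8, 9, 10, 11, 12, 13]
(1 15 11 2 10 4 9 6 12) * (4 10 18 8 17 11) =[0, 15, 18, 3, 9, 5, 12, 7, 17, 6, 10, 2, 1, 13, 14, 4, 16, 11, 8] =(1 15 4 9 6 12)(2 18 8 17 11)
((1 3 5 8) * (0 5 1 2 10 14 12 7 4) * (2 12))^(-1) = (0 4 7 12 8 5)(1 3)(2 14 10) = [4, 3, 14, 1, 7, 0, 6, 12, 5, 9, 2, 11, 8, 13, 10]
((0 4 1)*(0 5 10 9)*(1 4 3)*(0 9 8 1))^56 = (10) = [0, 1, 2, 3, 4, 5, 6, 7, 8, 9, 10]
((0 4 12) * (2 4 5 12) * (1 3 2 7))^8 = (0 12 5)(1 4 3 7 2) = [12, 4, 1, 7, 3, 0, 6, 2, 8, 9, 10, 11, 5]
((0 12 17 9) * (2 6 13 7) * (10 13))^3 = [9, 1, 13, 3, 4, 5, 7, 10, 8, 17, 2, 11, 0, 6, 14, 15, 16, 12] = (0 9 17 12)(2 13 6 7 10)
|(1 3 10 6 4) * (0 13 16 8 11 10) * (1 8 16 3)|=|(16)(0 13 3)(4 8 11 10 6)|=15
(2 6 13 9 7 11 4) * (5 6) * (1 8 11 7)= (1 8 11 4 2 5 6 13 9)= [0, 8, 5, 3, 2, 6, 13, 7, 11, 1, 10, 4, 12, 9]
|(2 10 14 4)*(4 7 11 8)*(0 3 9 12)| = |(0 3 9 12)(2 10 14 7 11 8 4)| = 28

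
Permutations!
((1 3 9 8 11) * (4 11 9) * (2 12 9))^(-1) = (1 11 4 3)(2 8 9 12) = [0, 11, 8, 1, 3, 5, 6, 7, 9, 12, 10, 4, 2]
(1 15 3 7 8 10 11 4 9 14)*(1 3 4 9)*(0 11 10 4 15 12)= (15)(0 11 9 14 3 7 8 4 1 12)= [11, 12, 2, 7, 1, 5, 6, 8, 4, 14, 10, 9, 0, 13, 3, 15]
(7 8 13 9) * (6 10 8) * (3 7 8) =(3 7 6 10)(8 13 9) =[0, 1, 2, 7, 4, 5, 10, 6, 13, 8, 3, 11, 12, 9]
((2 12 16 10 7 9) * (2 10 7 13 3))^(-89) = (2 3 13 10 9 7 16 12) = [0, 1, 3, 13, 4, 5, 6, 16, 8, 7, 9, 11, 2, 10, 14, 15, 12]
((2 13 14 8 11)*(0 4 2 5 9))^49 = (0 14 9 13 5 2 11 4 8) = [14, 1, 11, 3, 8, 2, 6, 7, 0, 13, 10, 4, 12, 5, 9]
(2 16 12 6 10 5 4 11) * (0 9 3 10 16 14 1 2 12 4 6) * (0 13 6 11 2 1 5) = (0 9 3 10)(2 14 5 11 12 13 6 16 4) = [9, 1, 14, 10, 2, 11, 16, 7, 8, 3, 0, 12, 13, 6, 5, 15, 4]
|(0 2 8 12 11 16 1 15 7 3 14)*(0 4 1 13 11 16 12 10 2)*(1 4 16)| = |(1 15 7 3 14 16 13 11 12)(2 8 10)| = 9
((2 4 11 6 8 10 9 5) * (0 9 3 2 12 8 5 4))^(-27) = (0 12 9 8 4 10 11 3 6 2 5) = [12, 1, 5, 6, 10, 0, 2, 7, 4, 8, 11, 3, 9]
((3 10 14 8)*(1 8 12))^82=(1 14 3)(8 12 10)=[0, 14, 2, 1, 4, 5, 6, 7, 12, 9, 8, 11, 10, 13, 3]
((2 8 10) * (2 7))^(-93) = (2 7 10 8) = [0, 1, 7, 3, 4, 5, 6, 10, 2, 9, 8]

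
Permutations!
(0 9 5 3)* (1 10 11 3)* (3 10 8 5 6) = (0 9 6 3)(1 8 5)(10 11) = [9, 8, 2, 0, 4, 1, 3, 7, 5, 6, 11, 10]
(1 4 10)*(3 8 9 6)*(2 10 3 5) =[0, 4, 10, 8, 3, 2, 5, 7, 9, 6, 1] =(1 4 3 8 9 6 5 2 10)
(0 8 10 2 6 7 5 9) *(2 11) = [8, 1, 6, 3, 4, 9, 7, 5, 10, 0, 11, 2] = (0 8 10 11 2 6 7 5 9)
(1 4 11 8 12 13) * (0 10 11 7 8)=(0 10 11)(1 4 7 8 12 13)=[10, 4, 2, 3, 7, 5, 6, 8, 12, 9, 11, 0, 13, 1]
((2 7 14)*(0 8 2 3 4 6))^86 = (0 4 14 2)(3 7 8 6) = [4, 1, 0, 7, 14, 5, 3, 8, 6, 9, 10, 11, 12, 13, 2]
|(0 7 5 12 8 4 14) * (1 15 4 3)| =|(0 7 5 12 8 3 1 15 4 14)| =10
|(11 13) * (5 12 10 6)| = 4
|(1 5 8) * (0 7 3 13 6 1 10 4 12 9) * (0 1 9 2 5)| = |(0 7 3 13 6 9 1)(2 5 8 10 4 12)| = 42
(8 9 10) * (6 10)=(6 10 8 9)=[0, 1, 2, 3, 4, 5, 10, 7, 9, 6, 8]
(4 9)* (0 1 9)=[1, 9, 2, 3, 0, 5, 6, 7, 8, 4]=(0 1 9 4)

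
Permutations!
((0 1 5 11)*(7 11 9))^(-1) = [11, 0, 2, 3, 4, 1, 6, 9, 8, 5, 10, 7] = (0 11 7 9 5 1)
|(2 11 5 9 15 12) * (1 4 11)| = 8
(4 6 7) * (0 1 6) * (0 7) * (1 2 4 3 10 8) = [2, 6, 4, 10, 7, 5, 0, 3, 1, 9, 8] = (0 2 4 7 3 10 8 1 6)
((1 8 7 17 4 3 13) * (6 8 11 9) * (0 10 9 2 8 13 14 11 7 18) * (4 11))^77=(0 1 8 6 11 10 7 18 13 2 9 17)(3 4 14)=[1, 8, 9, 4, 14, 5, 11, 18, 6, 17, 7, 10, 12, 2, 3, 15, 16, 0, 13]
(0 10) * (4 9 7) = (0 10)(4 9 7) = [10, 1, 2, 3, 9, 5, 6, 4, 8, 7, 0]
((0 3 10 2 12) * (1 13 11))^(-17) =(0 2 3 12 10)(1 13 11) =[2, 13, 3, 12, 4, 5, 6, 7, 8, 9, 0, 1, 10, 11]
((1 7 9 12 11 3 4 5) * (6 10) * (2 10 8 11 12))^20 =[0, 4, 7, 8, 11, 3, 2, 5, 10, 1, 9, 6, 12] =(12)(1 4 11 6 2 7 5 3 8 10 9)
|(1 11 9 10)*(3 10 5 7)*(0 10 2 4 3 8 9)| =|(0 10 1 11)(2 4 3)(5 7 8 9)| =12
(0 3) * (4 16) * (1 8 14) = [3, 8, 2, 0, 16, 5, 6, 7, 14, 9, 10, 11, 12, 13, 1, 15, 4] = (0 3)(1 8 14)(4 16)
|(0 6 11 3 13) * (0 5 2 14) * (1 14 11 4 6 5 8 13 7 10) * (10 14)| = 14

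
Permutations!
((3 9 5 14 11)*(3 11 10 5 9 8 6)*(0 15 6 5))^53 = [5, 1, 2, 0, 4, 6, 10, 7, 15, 9, 8, 11, 12, 13, 3, 14] = (0 5 6 10 8 15 14 3)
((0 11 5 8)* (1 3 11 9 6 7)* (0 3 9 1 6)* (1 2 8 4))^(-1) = (0 9 1 4 5 11 3 8 2)(6 7) = [9, 4, 0, 8, 5, 11, 7, 6, 2, 1, 10, 3]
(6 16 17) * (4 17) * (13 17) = (4 13 17 6 16) = [0, 1, 2, 3, 13, 5, 16, 7, 8, 9, 10, 11, 12, 17, 14, 15, 4, 6]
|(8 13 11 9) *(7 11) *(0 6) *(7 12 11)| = 10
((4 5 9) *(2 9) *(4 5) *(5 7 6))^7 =(2 7 5 9 6) =[0, 1, 7, 3, 4, 9, 2, 5, 8, 6]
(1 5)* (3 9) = (1 5)(3 9) = [0, 5, 2, 9, 4, 1, 6, 7, 8, 3]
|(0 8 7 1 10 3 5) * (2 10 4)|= |(0 8 7 1 4 2 10 3 5)|= 9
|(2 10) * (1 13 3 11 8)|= 10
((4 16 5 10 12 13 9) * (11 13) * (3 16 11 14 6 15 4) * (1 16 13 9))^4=[0, 12, 2, 5, 13, 6, 9, 7, 8, 16, 15, 1, 4, 10, 11, 3, 14]=(1 12 4 13 10 15 3 5 6 9 16 14 11)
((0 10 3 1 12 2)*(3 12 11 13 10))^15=(0 2 12 10 13 11 1 3)=[2, 3, 12, 0, 4, 5, 6, 7, 8, 9, 13, 1, 10, 11]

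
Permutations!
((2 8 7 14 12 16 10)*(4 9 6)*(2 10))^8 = (2 7 12)(4 6 9)(8 14 16) = [0, 1, 7, 3, 6, 5, 9, 12, 14, 4, 10, 11, 2, 13, 16, 15, 8]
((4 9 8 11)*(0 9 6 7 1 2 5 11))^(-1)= (0 8 9)(1 7 6 4 11 5 2)= [8, 7, 1, 3, 11, 2, 4, 6, 9, 0, 10, 5]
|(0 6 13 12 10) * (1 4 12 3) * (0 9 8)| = 10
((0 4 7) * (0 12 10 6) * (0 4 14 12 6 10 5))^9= (0 14 12 5)= [14, 1, 2, 3, 4, 0, 6, 7, 8, 9, 10, 11, 5, 13, 12]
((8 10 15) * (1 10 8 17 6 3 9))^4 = (1 6 10 3 15 9 17) = [0, 6, 2, 15, 4, 5, 10, 7, 8, 17, 3, 11, 12, 13, 14, 9, 16, 1]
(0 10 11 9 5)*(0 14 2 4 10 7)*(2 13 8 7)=(0 2 4 10 11 9 5 14 13 8 7)=[2, 1, 4, 3, 10, 14, 6, 0, 7, 5, 11, 9, 12, 8, 13]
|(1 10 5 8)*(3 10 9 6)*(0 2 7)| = |(0 2 7)(1 9 6 3 10 5 8)| = 21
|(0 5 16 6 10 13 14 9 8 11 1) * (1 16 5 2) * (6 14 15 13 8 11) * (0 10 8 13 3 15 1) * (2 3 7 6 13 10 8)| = 12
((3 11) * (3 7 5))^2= (3 7)(5 11)= [0, 1, 2, 7, 4, 11, 6, 3, 8, 9, 10, 5]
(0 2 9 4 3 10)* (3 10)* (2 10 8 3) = (0 10)(2 9 4 8 3) = [10, 1, 9, 2, 8, 5, 6, 7, 3, 4, 0]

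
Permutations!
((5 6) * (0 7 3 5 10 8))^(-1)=[8, 1, 2, 7, 4, 3, 5, 0, 10, 9, 6]=(0 8 10 6 5 3 7)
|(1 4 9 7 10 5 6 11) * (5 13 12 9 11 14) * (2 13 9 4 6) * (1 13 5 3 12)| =|(1 6 14 3 12 4 11 13)(2 5)(7 10 9)| =24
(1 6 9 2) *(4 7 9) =(1 6 4 7 9 2) =[0, 6, 1, 3, 7, 5, 4, 9, 8, 2]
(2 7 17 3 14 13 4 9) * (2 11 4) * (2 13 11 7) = (3 14 11 4 9 7 17) = [0, 1, 2, 14, 9, 5, 6, 17, 8, 7, 10, 4, 12, 13, 11, 15, 16, 3]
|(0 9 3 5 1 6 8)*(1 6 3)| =7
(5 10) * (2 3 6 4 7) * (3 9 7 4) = (2 9 7)(3 6)(5 10) = [0, 1, 9, 6, 4, 10, 3, 2, 8, 7, 5]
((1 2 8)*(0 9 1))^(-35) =(9) =[0, 1, 2, 3, 4, 5, 6, 7, 8, 9]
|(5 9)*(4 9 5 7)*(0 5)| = |(0 5)(4 9 7)| = 6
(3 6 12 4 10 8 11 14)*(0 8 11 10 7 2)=(0 8 10 11 14 3 6 12 4 7 2)=[8, 1, 0, 6, 7, 5, 12, 2, 10, 9, 11, 14, 4, 13, 3]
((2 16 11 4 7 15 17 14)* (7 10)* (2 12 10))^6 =[0, 1, 11, 3, 16, 5, 6, 7, 8, 9, 10, 2, 12, 13, 14, 15, 4, 17] =(17)(2 11)(4 16)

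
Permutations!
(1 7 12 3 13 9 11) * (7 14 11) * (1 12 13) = [0, 14, 2, 1, 4, 5, 6, 13, 8, 7, 10, 12, 3, 9, 11] = (1 14 11 12 3)(7 13 9)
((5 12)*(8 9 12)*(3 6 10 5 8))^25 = (3 6 10 5)(8 9 12) = [0, 1, 2, 6, 4, 3, 10, 7, 9, 12, 5, 11, 8]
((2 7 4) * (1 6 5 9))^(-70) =(1 5)(2 4 7)(6 9) =[0, 5, 4, 3, 7, 1, 9, 2, 8, 6]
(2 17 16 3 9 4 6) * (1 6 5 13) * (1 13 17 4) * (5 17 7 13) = (1 6 2 4 17 16 3 9)(5 7 13) = [0, 6, 4, 9, 17, 7, 2, 13, 8, 1, 10, 11, 12, 5, 14, 15, 3, 16]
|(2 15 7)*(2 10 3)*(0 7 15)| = 5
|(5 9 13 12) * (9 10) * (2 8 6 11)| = |(2 8 6 11)(5 10 9 13 12)| = 20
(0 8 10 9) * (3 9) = [8, 1, 2, 9, 4, 5, 6, 7, 10, 0, 3] = (0 8 10 3 9)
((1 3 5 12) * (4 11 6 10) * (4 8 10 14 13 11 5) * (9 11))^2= (1 4 12 3 5)(6 13 11 14 9)= [0, 4, 2, 5, 12, 1, 13, 7, 8, 6, 10, 14, 3, 11, 9]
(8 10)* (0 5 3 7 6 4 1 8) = (0 5 3 7 6 4 1 8 10) = [5, 8, 2, 7, 1, 3, 4, 6, 10, 9, 0]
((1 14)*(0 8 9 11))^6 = (14)(0 9)(8 11) = [9, 1, 2, 3, 4, 5, 6, 7, 11, 0, 10, 8, 12, 13, 14]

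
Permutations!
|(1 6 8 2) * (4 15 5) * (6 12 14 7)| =21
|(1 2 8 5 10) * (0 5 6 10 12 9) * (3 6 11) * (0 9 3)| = |(0 5 12 3 6 10 1 2 8 11)| = 10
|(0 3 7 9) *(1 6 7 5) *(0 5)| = |(0 3)(1 6 7 9 5)| = 10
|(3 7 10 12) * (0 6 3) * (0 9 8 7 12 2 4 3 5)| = 24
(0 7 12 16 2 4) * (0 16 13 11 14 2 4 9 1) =(0 7 12 13 11 14 2 9 1)(4 16) =[7, 0, 9, 3, 16, 5, 6, 12, 8, 1, 10, 14, 13, 11, 2, 15, 4]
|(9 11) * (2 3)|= |(2 3)(9 11)|= 2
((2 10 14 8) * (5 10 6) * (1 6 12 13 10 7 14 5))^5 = (1 6)(2 7 13 8 5 12 14 10) = [0, 6, 7, 3, 4, 12, 1, 13, 5, 9, 2, 11, 14, 8, 10]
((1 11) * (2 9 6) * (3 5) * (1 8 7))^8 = (11)(2 6 9) = [0, 1, 6, 3, 4, 5, 9, 7, 8, 2, 10, 11]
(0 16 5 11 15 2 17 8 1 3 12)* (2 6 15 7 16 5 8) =(0 5 11 7 16 8 1 3 12)(2 17)(6 15) =[5, 3, 17, 12, 4, 11, 15, 16, 1, 9, 10, 7, 0, 13, 14, 6, 8, 2]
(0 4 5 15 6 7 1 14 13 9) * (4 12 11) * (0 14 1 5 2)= (0 12 11 4 2)(5 15 6 7)(9 14 13)= [12, 1, 0, 3, 2, 15, 7, 5, 8, 14, 10, 4, 11, 9, 13, 6]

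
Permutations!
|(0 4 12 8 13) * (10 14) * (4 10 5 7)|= 9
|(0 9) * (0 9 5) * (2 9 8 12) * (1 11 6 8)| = 14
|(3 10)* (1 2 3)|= |(1 2 3 10)|= 4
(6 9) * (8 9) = (6 8 9) = [0, 1, 2, 3, 4, 5, 8, 7, 9, 6]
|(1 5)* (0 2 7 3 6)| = 10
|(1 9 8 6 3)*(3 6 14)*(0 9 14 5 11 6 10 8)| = |(0 9)(1 14 3)(5 11 6 10 8)| = 30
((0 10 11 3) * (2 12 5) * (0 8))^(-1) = (0 8 3 11 10)(2 5 12) = [8, 1, 5, 11, 4, 12, 6, 7, 3, 9, 0, 10, 2]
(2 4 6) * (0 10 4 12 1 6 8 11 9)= (0 10 4 8 11 9)(1 6 2 12)= [10, 6, 12, 3, 8, 5, 2, 7, 11, 0, 4, 9, 1]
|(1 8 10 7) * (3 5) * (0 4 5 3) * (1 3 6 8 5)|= |(0 4 1 5)(3 6 8 10 7)|= 20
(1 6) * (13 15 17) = (1 6)(13 15 17) = [0, 6, 2, 3, 4, 5, 1, 7, 8, 9, 10, 11, 12, 15, 14, 17, 16, 13]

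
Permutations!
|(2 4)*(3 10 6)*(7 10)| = |(2 4)(3 7 10 6)| = 4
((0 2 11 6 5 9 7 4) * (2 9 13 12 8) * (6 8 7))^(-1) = (0 4 7 12 13 5 6 9)(2 8 11) = [4, 1, 8, 3, 7, 6, 9, 12, 11, 0, 10, 2, 13, 5]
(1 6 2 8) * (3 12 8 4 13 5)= (1 6 2 4 13 5 3 12 8)= [0, 6, 4, 12, 13, 3, 2, 7, 1, 9, 10, 11, 8, 5]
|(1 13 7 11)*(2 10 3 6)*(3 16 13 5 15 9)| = 12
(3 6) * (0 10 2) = (0 10 2)(3 6) = [10, 1, 0, 6, 4, 5, 3, 7, 8, 9, 2]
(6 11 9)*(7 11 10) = (6 10 7 11 9) = [0, 1, 2, 3, 4, 5, 10, 11, 8, 6, 7, 9]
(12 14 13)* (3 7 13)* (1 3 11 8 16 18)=(1 3 7 13 12 14 11 8 16 18)=[0, 3, 2, 7, 4, 5, 6, 13, 16, 9, 10, 8, 14, 12, 11, 15, 18, 17, 1]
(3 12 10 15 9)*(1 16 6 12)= [0, 16, 2, 1, 4, 5, 12, 7, 8, 3, 15, 11, 10, 13, 14, 9, 6]= (1 16 6 12 10 15 9 3)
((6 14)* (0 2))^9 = [2, 1, 0, 3, 4, 5, 14, 7, 8, 9, 10, 11, 12, 13, 6] = (0 2)(6 14)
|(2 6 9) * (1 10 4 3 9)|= |(1 10 4 3 9 2 6)|= 7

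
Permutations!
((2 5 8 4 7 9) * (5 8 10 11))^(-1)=(2 9 7 4 8)(5 11 10)=[0, 1, 9, 3, 8, 11, 6, 4, 2, 7, 5, 10]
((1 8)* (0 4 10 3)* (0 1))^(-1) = (0 8 1 3 10 4) = [8, 3, 2, 10, 0, 5, 6, 7, 1, 9, 4]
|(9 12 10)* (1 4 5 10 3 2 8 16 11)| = |(1 4 5 10 9 12 3 2 8 16 11)| = 11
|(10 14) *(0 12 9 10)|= |(0 12 9 10 14)|= 5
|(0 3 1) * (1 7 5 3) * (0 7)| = 5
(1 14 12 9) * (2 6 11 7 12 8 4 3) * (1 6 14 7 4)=(1 7 12 9 6 11 4 3 2 14 8)=[0, 7, 14, 2, 3, 5, 11, 12, 1, 6, 10, 4, 9, 13, 8]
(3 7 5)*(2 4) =(2 4)(3 7 5) =[0, 1, 4, 7, 2, 3, 6, 5]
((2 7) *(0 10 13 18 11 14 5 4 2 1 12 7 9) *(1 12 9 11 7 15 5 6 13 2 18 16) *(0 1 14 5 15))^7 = (0 7 4 11 10 12 18 5 2)(1 9)(6 14 16 13) = [7, 9, 0, 3, 11, 2, 14, 4, 8, 1, 12, 10, 18, 6, 16, 15, 13, 17, 5]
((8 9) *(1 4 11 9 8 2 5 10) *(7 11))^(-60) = (1 9)(2 4)(5 7)(10 11) = [0, 9, 4, 3, 2, 7, 6, 5, 8, 1, 11, 10]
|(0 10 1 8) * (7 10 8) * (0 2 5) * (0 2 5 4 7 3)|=|(0 8 5 2 4 7 10 1 3)|=9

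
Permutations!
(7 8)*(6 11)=(6 11)(7 8)=[0, 1, 2, 3, 4, 5, 11, 8, 7, 9, 10, 6]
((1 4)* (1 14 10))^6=(1 14)(4 10)=[0, 14, 2, 3, 10, 5, 6, 7, 8, 9, 4, 11, 12, 13, 1]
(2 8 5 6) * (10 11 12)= (2 8 5 6)(10 11 12)= [0, 1, 8, 3, 4, 6, 2, 7, 5, 9, 11, 12, 10]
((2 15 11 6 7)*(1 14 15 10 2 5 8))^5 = (1 7 15 8 6 14 5 11)(2 10) = [0, 7, 10, 3, 4, 11, 14, 15, 6, 9, 2, 1, 12, 13, 5, 8]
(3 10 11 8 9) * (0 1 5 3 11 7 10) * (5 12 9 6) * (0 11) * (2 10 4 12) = (0 1 2 10 7 4 12 9)(3 11 8 6 5) = [1, 2, 10, 11, 12, 3, 5, 4, 6, 0, 7, 8, 9]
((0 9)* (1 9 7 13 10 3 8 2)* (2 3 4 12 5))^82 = (0 13 4 5 1)(2 9 7 10 12) = [13, 0, 9, 3, 5, 1, 6, 10, 8, 7, 12, 11, 2, 4]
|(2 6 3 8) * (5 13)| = 4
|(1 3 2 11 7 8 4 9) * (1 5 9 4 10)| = 14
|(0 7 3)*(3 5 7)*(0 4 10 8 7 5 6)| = 7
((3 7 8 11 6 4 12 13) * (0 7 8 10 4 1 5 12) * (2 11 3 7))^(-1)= (0 4 10 7 13 12 5 1 6 11 2)(3 8)= [4, 6, 0, 8, 10, 1, 11, 13, 3, 9, 7, 2, 5, 12]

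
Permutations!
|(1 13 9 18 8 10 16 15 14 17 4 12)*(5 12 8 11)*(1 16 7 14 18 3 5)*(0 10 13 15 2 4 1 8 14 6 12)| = 19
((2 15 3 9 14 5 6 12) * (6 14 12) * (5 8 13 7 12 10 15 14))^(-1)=(2 12 7 13 8 14)(3 15 10 9)=[0, 1, 12, 15, 4, 5, 6, 13, 14, 3, 9, 11, 7, 8, 2, 10]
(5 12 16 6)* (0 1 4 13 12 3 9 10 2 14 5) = (0 1 4 13 12 16 6)(2 14 5 3 9 10) = [1, 4, 14, 9, 13, 3, 0, 7, 8, 10, 2, 11, 16, 12, 5, 15, 6]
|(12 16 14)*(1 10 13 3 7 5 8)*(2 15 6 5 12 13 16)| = |(1 10 16 14 13 3 7 12 2 15 6 5 8)| = 13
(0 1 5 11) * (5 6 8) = [1, 6, 2, 3, 4, 11, 8, 7, 5, 9, 10, 0] = (0 1 6 8 5 11)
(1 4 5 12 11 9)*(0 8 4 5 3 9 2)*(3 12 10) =[8, 5, 0, 9, 12, 10, 6, 7, 4, 1, 3, 2, 11] =(0 8 4 12 11 2)(1 5 10 3 9)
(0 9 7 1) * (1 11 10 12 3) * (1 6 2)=[9, 0, 1, 6, 4, 5, 2, 11, 8, 7, 12, 10, 3]=(0 9 7 11 10 12 3 6 2 1)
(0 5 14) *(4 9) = [5, 1, 2, 3, 9, 14, 6, 7, 8, 4, 10, 11, 12, 13, 0] = (0 5 14)(4 9)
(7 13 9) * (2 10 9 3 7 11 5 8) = [0, 1, 10, 7, 4, 8, 6, 13, 2, 11, 9, 5, 12, 3] = (2 10 9 11 5 8)(3 7 13)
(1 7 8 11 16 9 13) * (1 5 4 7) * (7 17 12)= (4 17 12 7 8 11 16 9 13 5)= [0, 1, 2, 3, 17, 4, 6, 8, 11, 13, 10, 16, 7, 5, 14, 15, 9, 12]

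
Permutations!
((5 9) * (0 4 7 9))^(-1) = [5, 1, 2, 3, 0, 9, 6, 4, 8, 7] = (0 5 9 7 4)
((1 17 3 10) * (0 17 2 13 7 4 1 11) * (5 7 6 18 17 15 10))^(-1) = [11, 4, 1, 17, 7, 3, 13, 5, 8, 9, 15, 10, 12, 2, 14, 0, 16, 18, 6] = (0 11 10 15)(1 4 7 5 3 17 18 6 13 2)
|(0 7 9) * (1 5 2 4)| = 12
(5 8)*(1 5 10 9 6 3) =(1 5 8 10 9 6 3) =[0, 5, 2, 1, 4, 8, 3, 7, 10, 6, 9]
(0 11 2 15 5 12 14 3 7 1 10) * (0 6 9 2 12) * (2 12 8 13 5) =(0 11 8 13 5)(1 10 6 9 12 14 3 7)(2 15) =[11, 10, 15, 7, 4, 0, 9, 1, 13, 12, 6, 8, 14, 5, 3, 2]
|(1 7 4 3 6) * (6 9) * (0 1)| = |(0 1 7 4 3 9 6)| = 7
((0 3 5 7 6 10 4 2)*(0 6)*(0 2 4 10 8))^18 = (10)(0 2 3 6 5 8 7) = [2, 1, 3, 6, 4, 8, 5, 0, 7, 9, 10]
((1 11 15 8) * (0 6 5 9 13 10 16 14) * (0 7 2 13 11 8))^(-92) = (0 11 5)(2 14 10)(6 15 9)(7 16 13) = [11, 1, 14, 3, 4, 0, 15, 16, 8, 6, 2, 5, 12, 7, 10, 9, 13]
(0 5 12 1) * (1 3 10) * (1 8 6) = (0 5 12 3 10 8 6 1) = [5, 0, 2, 10, 4, 12, 1, 7, 6, 9, 8, 11, 3]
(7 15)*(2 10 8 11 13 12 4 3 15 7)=(2 10 8 11 13 12 4 3 15)=[0, 1, 10, 15, 3, 5, 6, 7, 11, 9, 8, 13, 4, 12, 14, 2]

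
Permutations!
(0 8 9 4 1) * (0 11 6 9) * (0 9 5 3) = [8, 11, 2, 0, 1, 3, 5, 7, 9, 4, 10, 6] = (0 8 9 4 1 11 6 5 3)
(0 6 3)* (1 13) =(0 6 3)(1 13) =[6, 13, 2, 0, 4, 5, 3, 7, 8, 9, 10, 11, 12, 1]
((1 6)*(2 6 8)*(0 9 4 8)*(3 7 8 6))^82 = (0 4 1 9 6)(2 7)(3 8) = [4, 9, 7, 8, 1, 5, 0, 2, 3, 6]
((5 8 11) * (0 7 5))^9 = (0 11 8 5 7) = [11, 1, 2, 3, 4, 7, 6, 0, 5, 9, 10, 8]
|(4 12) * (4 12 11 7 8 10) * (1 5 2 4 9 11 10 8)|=|(12)(1 5 2 4 10 9 11 7)|=8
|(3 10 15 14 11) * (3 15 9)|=|(3 10 9)(11 15 14)|=3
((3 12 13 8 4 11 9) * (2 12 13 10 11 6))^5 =[0, 1, 3, 2, 11, 5, 9, 7, 10, 6, 8, 4, 13, 12] =(2 3)(4 11)(6 9)(8 10)(12 13)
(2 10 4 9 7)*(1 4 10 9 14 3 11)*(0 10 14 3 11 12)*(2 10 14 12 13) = (0 14 11 1 4 3 13 2 9 7 10 12) = [14, 4, 9, 13, 3, 5, 6, 10, 8, 7, 12, 1, 0, 2, 11]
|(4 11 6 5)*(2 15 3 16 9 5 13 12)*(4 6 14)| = 9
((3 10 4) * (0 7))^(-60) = (10) = [0, 1, 2, 3, 4, 5, 6, 7, 8, 9, 10]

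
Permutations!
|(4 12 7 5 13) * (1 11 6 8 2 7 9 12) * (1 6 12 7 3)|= 12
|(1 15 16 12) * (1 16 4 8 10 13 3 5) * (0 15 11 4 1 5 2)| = 10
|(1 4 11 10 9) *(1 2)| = |(1 4 11 10 9 2)| = 6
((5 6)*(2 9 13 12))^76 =(13) =[0, 1, 2, 3, 4, 5, 6, 7, 8, 9, 10, 11, 12, 13]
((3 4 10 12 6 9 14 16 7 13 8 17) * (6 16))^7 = (3 8 7 12 4 17 13 16 10)(6 9 14) = [0, 1, 2, 8, 17, 5, 9, 12, 7, 14, 3, 11, 4, 16, 6, 15, 10, 13]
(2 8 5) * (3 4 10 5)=(2 8 3 4 10 5)=[0, 1, 8, 4, 10, 2, 6, 7, 3, 9, 5]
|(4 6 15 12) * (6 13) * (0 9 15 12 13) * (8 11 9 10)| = 10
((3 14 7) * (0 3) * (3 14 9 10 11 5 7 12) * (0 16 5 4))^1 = (0 14 12 3 9 10 11 4)(5 7 16) = [14, 1, 2, 9, 0, 7, 6, 16, 8, 10, 11, 4, 3, 13, 12, 15, 5]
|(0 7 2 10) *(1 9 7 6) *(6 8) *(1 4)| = 9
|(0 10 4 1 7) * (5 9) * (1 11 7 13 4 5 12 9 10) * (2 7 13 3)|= |(0 1 3 2 7)(4 11 13)(5 10)(9 12)|= 30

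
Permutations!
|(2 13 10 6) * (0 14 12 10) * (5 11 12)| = |(0 14 5 11 12 10 6 2 13)| = 9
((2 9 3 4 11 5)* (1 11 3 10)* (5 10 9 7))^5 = (1 10 11)(2 5 7)(3 4) = [0, 10, 5, 4, 3, 7, 6, 2, 8, 9, 11, 1]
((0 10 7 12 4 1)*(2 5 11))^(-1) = [1, 4, 11, 3, 12, 2, 6, 10, 8, 9, 0, 5, 7] = (0 1 4 12 7 10)(2 11 5)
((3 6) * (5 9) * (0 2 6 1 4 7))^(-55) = (0 2 6 3 1 4 7)(5 9) = [2, 4, 6, 1, 7, 9, 3, 0, 8, 5]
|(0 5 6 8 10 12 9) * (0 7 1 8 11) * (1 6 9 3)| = |(0 5 9 7 6 11)(1 8 10 12 3)| = 30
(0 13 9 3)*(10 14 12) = (0 13 9 3)(10 14 12) = [13, 1, 2, 0, 4, 5, 6, 7, 8, 3, 14, 11, 10, 9, 12]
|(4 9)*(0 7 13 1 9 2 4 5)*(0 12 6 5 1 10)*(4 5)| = 20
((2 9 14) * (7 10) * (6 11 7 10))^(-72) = (14) = [0, 1, 2, 3, 4, 5, 6, 7, 8, 9, 10, 11, 12, 13, 14]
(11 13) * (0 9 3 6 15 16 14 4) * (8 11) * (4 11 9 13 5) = (0 13 8 9 3 6 15 16 14 11 5 4) = [13, 1, 2, 6, 0, 4, 15, 7, 9, 3, 10, 5, 12, 8, 11, 16, 14]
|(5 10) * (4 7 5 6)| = |(4 7 5 10 6)| = 5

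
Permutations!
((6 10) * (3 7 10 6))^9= [0, 1, 2, 3, 4, 5, 6, 7, 8, 9, 10]= (10)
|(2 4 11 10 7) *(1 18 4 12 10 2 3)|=9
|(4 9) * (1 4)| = |(1 4 9)| = 3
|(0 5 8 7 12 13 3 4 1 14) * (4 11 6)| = 12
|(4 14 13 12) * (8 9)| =4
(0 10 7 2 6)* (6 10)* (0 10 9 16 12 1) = (0 6 10 7 2 9 16 12 1) = [6, 0, 9, 3, 4, 5, 10, 2, 8, 16, 7, 11, 1, 13, 14, 15, 12]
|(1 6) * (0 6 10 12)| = 5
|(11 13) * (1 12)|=|(1 12)(11 13)|=2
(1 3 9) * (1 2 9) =(1 3)(2 9) =[0, 3, 9, 1, 4, 5, 6, 7, 8, 2]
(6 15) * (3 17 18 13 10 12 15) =(3 17 18 13 10 12 15 6) =[0, 1, 2, 17, 4, 5, 3, 7, 8, 9, 12, 11, 15, 10, 14, 6, 16, 18, 13]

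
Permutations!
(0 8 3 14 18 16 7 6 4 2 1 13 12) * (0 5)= (0 8 3 14 18 16 7 6 4 2 1 13 12 5)= [8, 13, 1, 14, 2, 0, 4, 6, 3, 9, 10, 11, 5, 12, 18, 15, 7, 17, 16]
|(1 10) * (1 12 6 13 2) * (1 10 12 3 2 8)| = |(1 12 6 13 8)(2 10 3)| = 15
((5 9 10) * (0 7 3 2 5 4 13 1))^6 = (0 10 3 13 5)(1 9 7 4 2) = [10, 9, 1, 13, 2, 0, 6, 4, 8, 7, 3, 11, 12, 5]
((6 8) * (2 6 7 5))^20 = [0, 1, 2, 3, 4, 5, 6, 7, 8] = (8)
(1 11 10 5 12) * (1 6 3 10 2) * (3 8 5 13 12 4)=(1 11 2)(3 10 13 12 6 8 5 4)=[0, 11, 1, 10, 3, 4, 8, 7, 5, 9, 13, 2, 6, 12]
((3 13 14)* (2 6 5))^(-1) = [0, 1, 5, 14, 4, 6, 2, 7, 8, 9, 10, 11, 12, 3, 13] = (2 5 6)(3 14 13)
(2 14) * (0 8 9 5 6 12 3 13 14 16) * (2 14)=(0 8 9 5 6 12 3 13 2 16)=[8, 1, 16, 13, 4, 6, 12, 7, 9, 5, 10, 11, 3, 2, 14, 15, 0]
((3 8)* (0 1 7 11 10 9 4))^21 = (11)(3 8) = [0, 1, 2, 8, 4, 5, 6, 7, 3, 9, 10, 11]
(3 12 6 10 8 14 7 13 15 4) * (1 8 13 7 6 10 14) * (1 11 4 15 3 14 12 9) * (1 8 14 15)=(1 14 6 12 10 13 3 9 8 11 4 15)=[0, 14, 2, 9, 15, 5, 12, 7, 11, 8, 13, 4, 10, 3, 6, 1]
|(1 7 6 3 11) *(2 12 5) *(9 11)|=6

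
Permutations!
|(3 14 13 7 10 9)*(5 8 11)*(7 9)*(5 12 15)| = 20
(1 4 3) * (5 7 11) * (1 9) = (1 4 3 9)(5 7 11) = [0, 4, 2, 9, 3, 7, 6, 11, 8, 1, 10, 5]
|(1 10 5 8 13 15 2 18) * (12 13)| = 9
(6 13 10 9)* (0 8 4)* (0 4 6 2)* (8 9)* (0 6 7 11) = (0 9 2 6 13 10 8 7 11) = [9, 1, 6, 3, 4, 5, 13, 11, 7, 2, 8, 0, 12, 10]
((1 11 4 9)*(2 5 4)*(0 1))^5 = (0 4 2 1 9 5 11) = [4, 9, 1, 3, 2, 11, 6, 7, 8, 5, 10, 0]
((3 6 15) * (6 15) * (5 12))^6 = (15) = [0, 1, 2, 3, 4, 5, 6, 7, 8, 9, 10, 11, 12, 13, 14, 15]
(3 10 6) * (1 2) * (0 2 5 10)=(0 2 1 5 10 6 3)=[2, 5, 1, 0, 4, 10, 3, 7, 8, 9, 6]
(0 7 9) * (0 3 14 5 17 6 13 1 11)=(0 7 9 3 14 5 17 6 13 1 11)=[7, 11, 2, 14, 4, 17, 13, 9, 8, 3, 10, 0, 12, 1, 5, 15, 16, 6]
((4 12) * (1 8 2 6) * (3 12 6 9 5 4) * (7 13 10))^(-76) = (1 8 2 9 5 4 6)(7 10 13) = [0, 8, 9, 3, 6, 4, 1, 10, 2, 5, 13, 11, 12, 7]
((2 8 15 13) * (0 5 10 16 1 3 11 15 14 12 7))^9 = (0 2 1 7 13 16 12 15 10 14 11 5 8 3) = [2, 7, 1, 0, 4, 8, 6, 13, 3, 9, 14, 5, 15, 16, 11, 10, 12]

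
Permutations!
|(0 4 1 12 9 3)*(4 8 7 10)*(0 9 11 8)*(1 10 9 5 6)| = 18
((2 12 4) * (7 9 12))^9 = (2 4 12 9 7) = [0, 1, 4, 3, 12, 5, 6, 2, 8, 7, 10, 11, 9]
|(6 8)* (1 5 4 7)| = |(1 5 4 7)(6 8)| = 4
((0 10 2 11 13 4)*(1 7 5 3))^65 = (0 4 13 11 2 10)(1 7 5 3) = [4, 7, 10, 1, 13, 3, 6, 5, 8, 9, 0, 2, 12, 11]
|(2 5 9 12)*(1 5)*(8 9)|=|(1 5 8 9 12 2)|=6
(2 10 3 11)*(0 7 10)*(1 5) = (0 7 10 3 11 2)(1 5) = [7, 5, 0, 11, 4, 1, 6, 10, 8, 9, 3, 2]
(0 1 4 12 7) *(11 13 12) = (0 1 4 11 13 12 7) = [1, 4, 2, 3, 11, 5, 6, 0, 8, 9, 10, 13, 7, 12]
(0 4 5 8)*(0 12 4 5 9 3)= (0 5 8 12 4 9 3)= [5, 1, 2, 0, 9, 8, 6, 7, 12, 3, 10, 11, 4]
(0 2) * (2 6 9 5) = [6, 1, 0, 3, 4, 2, 9, 7, 8, 5] = (0 6 9 5 2)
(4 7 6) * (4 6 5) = (4 7 5) = [0, 1, 2, 3, 7, 4, 6, 5]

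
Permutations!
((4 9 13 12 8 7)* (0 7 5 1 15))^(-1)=(0 15 1 5 8 12 13 9 4 7)=[15, 5, 2, 3, 7, 8, 6, 0, 12, 4, 10, 11, 13, 9, 14, 1]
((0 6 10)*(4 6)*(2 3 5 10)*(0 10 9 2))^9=(10)(2 3 5 9)=[0, 1, 3, 5, 4, 9, 6, 7, 8, 2, 10]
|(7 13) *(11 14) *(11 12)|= |(7 13)(11 14 12)|= 6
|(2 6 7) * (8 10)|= |(2 6 7)(8 10)|= 6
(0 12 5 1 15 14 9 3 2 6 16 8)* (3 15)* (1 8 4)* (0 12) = [0, 3, 6, 2, 1, 8, 16, 7, 12, 15, 10, 11, 5, 13, 9, 14, 4] = (1 3 2 6 16 4)(5 8 12)(9 15 14)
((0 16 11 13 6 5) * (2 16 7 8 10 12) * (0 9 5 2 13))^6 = (0 6 8 16 12)(2 10 11 13 7) = [6, 1, 10, 3, 4, 5, 8, 2, 16, 9, 11, 13, 0, 7, 14, 15, 12]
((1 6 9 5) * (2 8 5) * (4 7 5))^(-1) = [0, 5, 9, 3, 8, 7, 1, 4, 2, 6] = (1 5 7 4 8 2 9 6)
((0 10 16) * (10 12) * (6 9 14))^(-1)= (0 16 10 12)(6 14 9)= [16, 1, 2, 3, 4, 5, 14, 7, 8, 6, 12, 11, 0, 13, 9, 15, 10]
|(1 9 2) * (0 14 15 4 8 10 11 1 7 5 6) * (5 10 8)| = |(0 14 15 4 5 6)(1 9 2 7 10 11)| = 6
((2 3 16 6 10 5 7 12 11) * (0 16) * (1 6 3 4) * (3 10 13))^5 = (0 12 6 10 2 3 7 1 16 11 13 5 4) = [12, 16, 3, 7, 0, 4, 10, 1, 8, 9, 2, 13, 6, 5, 14, 15, 11]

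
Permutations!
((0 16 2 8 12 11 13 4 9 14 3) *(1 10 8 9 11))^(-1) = [3, 12, 16, 14, 13, 5, 6, 7, 10, 2, 1, 4, 8, 11, 9, 15, 0] = (0 3 14 9 2 16)(1 12 8 10)(4 13 11)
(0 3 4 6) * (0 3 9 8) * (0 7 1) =(0 9 8 7 1)(3 4 6) =[9, 0, 2, 4, 6, 5, 3, 1, 7, 8]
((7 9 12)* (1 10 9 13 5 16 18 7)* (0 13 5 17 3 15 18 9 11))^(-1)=(0 11 10 1 12 9 16 5 7 18 15 3 17 13)=[11, 12, 2, 17, 4, 7, 6, 18, 8, 16, 1, 10, 9, 0, 14, 3, 5, 13, 15]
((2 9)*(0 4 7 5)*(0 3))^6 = (9)(0 4 7 5 3) = [4, 1, 2, 0, 7, 3, 6, 5, 8, 9]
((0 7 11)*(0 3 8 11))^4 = (3 8 11) = [0, 1, 2, 8, 4, 5, 6, 7, 11, 9, 10, 3]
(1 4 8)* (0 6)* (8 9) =(0 6)(1 4 9 8) =[6, 4, 2, 3, 9, 5, 0, 7, 1, 8]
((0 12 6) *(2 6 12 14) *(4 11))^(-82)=[2, 1, 0, 3, 4, 5, 14, 7, 8, 9, 10, 11, 12, 13, 6]=(0 2)(6 14)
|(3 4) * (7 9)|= |(3 4)(7 9)|= 2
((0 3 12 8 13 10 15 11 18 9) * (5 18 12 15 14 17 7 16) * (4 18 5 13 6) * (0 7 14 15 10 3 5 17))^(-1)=[14, 1, 2, 13, 6, 0, 8, 9, 12, 18, 3, 15, 11, 16, 17, 10, 7, 5, 4]=(0 14 17 5)(3 13 16 7 9 18 4 6 8 12 11 15 10)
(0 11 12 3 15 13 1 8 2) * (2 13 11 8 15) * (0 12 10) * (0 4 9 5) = (0 8 13 1 15 11 10 4 9 5)(2 12 3) = [8, 15, 12, 2, 9, 0, 6, 7, 13, 5, 4, 10, 3, 1, 14, 11]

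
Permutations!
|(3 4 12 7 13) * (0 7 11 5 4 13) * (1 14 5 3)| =|(0 7)(1 14 5 4 12 11 3 13)| =8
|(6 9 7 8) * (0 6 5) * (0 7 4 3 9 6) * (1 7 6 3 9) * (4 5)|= 8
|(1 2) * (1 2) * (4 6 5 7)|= 4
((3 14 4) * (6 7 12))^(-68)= [0, 1, 2, 14, 3, 5, 7, 12, 8, 9, 10, 11, 6, 13, 4]= (3 14 4)(6 7 12)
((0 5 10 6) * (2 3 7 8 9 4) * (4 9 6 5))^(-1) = [6, 1, 4, 2, 0, 10, 8, 3, 7, 9, 5] = (0 6 8 7 3 2 4)(5 10)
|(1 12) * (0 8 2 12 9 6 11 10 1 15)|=5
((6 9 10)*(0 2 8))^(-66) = (10) = [0, 1, 2, 3, 4, 5, 6, 7, 8, 9, 10]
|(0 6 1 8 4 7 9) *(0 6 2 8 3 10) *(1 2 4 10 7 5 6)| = 28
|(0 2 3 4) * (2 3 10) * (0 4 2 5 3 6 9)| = 12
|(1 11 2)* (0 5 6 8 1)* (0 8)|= |(0 5 6)(1 11 2 8)|= 12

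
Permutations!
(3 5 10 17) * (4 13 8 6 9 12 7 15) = (3 5 10 17)(4 13 8 6 9 12 7 15) = [0, 1, 2, 5, 13, 10, 9, 15, 6, 12, 17, 11, 7, 8, 14, 4, 16, 3]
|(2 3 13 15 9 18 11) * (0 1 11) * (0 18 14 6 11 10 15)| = |(18)(0 1 10 15 9 14 6 11 2 3 13)| = 11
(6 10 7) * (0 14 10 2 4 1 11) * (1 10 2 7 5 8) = [14, 11, 4, 3, 10, 8, 7, 6, 1, 9, 5, 0, 12, 13, 2] = (0 14 2 4 10 5 8 1 11)(6 7)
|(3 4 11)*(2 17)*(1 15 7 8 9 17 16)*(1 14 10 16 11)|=30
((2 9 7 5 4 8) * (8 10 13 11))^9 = (13) = [0, 1, 2, 3, 4, 5, 6, 7, 8, 9, 10, 11, 12, 13]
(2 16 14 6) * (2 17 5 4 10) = (2 16 14 6 17 5 4 10) = [0, 1, 16, 3, 10, 4, 17, 7, 8, 9, 2, 11, 12, 13, 6, 15, 14, 5]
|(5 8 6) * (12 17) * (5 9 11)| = 10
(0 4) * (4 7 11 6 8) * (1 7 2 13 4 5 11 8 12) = (0 2 13 4)(1 7 8 5 11 6 12) = [2, 7, 13, 3, 0, 11, 12, 8, 5, 9, 10, 6, 1, 4]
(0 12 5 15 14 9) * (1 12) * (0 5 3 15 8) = [1, 12, 2, 15, 4, 8, 6, 7, 0, 5, 10, 11, 3, 13, 9, 14] = (0 1 12 3 15 14 9 5 8)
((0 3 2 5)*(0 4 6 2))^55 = (0 3)(2 6 4 5) = [3, 1, 6, 0, 5, 2, 4]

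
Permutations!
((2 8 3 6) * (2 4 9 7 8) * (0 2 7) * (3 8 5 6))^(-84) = [0, 1, 2, 3, 4, 5, 6, 7, 8, 9] = (9)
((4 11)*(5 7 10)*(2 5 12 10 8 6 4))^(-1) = [0, 1, 11, 3, 6, 2, 8, 5, 7, 9, 12, 4, 10] = (2 11 4 6 8 7 5)(10 12)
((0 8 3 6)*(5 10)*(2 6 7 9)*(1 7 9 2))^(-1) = [6, 9, 7, 8, 4, 10, 2, 1, 0, 3, 5] = (0 6 2 7 1 9 3 8)(5 10)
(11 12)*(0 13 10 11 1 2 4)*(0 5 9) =(0 13 10 11 12 1 2 4 5 9) =[13, 2, 4, 3, 5, 9, 6, 7, 8, 0, 11, 12, 1, 10]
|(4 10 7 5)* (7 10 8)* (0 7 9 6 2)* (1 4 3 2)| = 5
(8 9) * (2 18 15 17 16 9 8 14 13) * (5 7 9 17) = (2 18 15 5 7 9 14 13)(16 17) = [0, 1, 18, 3, 4, 7, 6, 9, 8, 14, 10, 11, 12, 2, 13, 5, 17, 16, 15]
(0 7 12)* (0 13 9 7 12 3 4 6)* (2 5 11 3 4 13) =(0 12 2 5 11 3 13 9 7 4 6) =[12, 1, 5, 13, 6, 11, 0, 4, 8, 7, 10, 3, 2, 9]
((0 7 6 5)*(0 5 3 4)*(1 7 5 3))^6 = (7)(0 3)(4 5) = [3, 1, 2, 0, 5, 4, 6, 7]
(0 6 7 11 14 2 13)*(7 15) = (0 6 15 7 11 14 2 13) = [6, 1, 13, 3, 4, 5, 15, 11, 8, 9, 10, 14, 12, 0, 2, 7]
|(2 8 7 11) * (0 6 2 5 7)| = |(0 6 2 8)(5 7 11)| = 12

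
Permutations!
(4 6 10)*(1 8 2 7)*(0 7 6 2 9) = (0 7 1 8 9)(2 6 10 4) = [7, 8, 6, 3, 2, 5, 10, 1, 9, 0, 4]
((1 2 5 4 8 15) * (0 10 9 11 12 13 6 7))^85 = (0 13 9 7 12 10 6 11)(1 2 5 4 8 15) = [13, 2, 5, 3, 8, 4, 11, 12, 15, 7, 6, 0, 10, 9, 14, 1]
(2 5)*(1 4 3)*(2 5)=(5)(1 4 3)=[0, 4, 2, 1, 3, 5]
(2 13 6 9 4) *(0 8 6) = (0 8 6 9 4 2 13) = [8, 1, 13, 3, 2, 5, 9, 7, 6, 4, 10, 11, 12, 0]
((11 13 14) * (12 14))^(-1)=(11 14 12 13)=[0, 1, 2, 3, 4, 5, 6, 7, 8, 9, 10, 14, 13, 11, 12]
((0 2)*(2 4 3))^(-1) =(0 2 3 4) =[2, 1, 3, 4, 0]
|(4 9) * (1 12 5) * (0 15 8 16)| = |(0 15 8 16)(1 12 5)(4 9)| = 12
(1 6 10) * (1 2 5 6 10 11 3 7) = (1 10 2 5 6 11 3 7) = [0, 10, 5, 7, 4, 6, 11, 1, 8, 9, 2, 3]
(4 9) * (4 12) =(4 9 12) =[0, 1, 2, 3, 9, 5, 6, 7, 8, 12, 10, 11, 4]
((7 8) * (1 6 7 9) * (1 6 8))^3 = (1 6 8 7 9) = [0, 6, 2, 3, 4, 5, 8, 9, 7, 1]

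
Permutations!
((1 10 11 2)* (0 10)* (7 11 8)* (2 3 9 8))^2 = (0 2)(1 10)(3 8 11 9 7) = [2, 10, 0, 8, 4, 5, 6, 3, 11, 7, 1, 9]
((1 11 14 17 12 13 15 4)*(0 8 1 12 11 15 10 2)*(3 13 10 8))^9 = (17)(0 2 10 12 4 15 1 8 13 3) = [2, 8, 10, 0, 15, 5, 6, 7, 13, 9, 12, 11, 4, 3, 14, 1, 16, 17]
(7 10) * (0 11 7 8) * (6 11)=(0 6 11 7 10 8)=[6, 1, 2, 3, 4, 5, 11, 10, 0, 9, 8, 7]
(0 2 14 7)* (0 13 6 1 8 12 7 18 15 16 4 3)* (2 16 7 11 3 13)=[16, 8, 14, 0, 13, 5, 1, 2, 12, 9, 10, 3, 11, 6, 18, 7, 4, 17, 15]=(0 16 4 13 6 1 8 12 11 3)(2 14 18 15 7)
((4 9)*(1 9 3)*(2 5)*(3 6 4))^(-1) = (1 3 9)(2 5)(4 6) = [0, 3, 5, 9, 6, 2, 4, 7, 8, 1]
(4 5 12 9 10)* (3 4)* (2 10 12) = [0, 1, 10, 4, 5, 2, 6, 7, 8, 12, 3, 11, 9] = (2 10 3 4 5)(9 12)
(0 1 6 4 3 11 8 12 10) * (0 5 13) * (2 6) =[1, 2, 6, 11, 3, 13, 4, 7, 12, 9, 5, 8, 10, 0] =(0 1 2 6 4 3 11 8 12 10 5 13)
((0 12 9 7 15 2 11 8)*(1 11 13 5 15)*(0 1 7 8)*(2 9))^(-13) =(0 8 5 12 1 15 2 11 9 13) =[8, 15, 11, 3, 4, 12, 6, 7, 5, 13, 10, 9, 1, 0, 14, 2]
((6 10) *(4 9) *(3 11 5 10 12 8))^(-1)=(3 8 12 6 10 5 11)(4 9)=[0, 1, 2, 8, 9, 11, 10, 7, 12, 4, 5, 3, 6]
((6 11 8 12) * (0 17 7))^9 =[0, 1, 2, 3, 4, 5, 11, 7, 12, 9, 10, 8, 6, 13, 14, 15, 16, 17] =(17)(6 11 8 12)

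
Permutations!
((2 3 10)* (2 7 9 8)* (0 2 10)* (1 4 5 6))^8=(10)(0 3 2)=[3, 1, 0, 2, 4, 5, 6, 7, 8, 9, 10]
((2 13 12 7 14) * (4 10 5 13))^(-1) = (2 14 7 12 13 5 10 4) = [0, 1, 14, 3, 2, 10, 6, 12, 8, 9, 4, 11, 13, 5, 7]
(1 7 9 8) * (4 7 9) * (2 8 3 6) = (1 9 3 6 2 8)(4 7) = [0, 9, 8, 6, 7, 5, 2, 4, 1, 3]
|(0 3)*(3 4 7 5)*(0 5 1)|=|(0 4 7 1)(3 5)|=4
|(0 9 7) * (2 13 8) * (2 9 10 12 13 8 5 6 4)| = |(0 10 12 13 5 6 4 2 8 9 7)| = 11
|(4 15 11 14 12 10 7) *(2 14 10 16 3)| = 5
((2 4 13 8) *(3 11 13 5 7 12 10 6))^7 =(2 3 7 8 6 5 13 10 4 11 12) =[0, 1, 3, 7, 11, 13, 5, 8, 6, 9, 4, 12, 2, 10]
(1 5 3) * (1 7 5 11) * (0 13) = (0 13)(1 11)(3 7 5) = [13, 11, 2, 7, 4, 3, 6, 5, 8, 9, 10, 1, 12, 0]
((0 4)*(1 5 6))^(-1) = (0 4)(1 6 5) = [4, 6, 2, 3, 0, 1, 5]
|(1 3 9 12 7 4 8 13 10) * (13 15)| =10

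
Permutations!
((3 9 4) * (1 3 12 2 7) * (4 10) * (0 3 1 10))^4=(0 3 9)(2 12 4 10 7)=[3, 1, 12, 9, 10, 5, 6, 2, 8, 0, 7, 11, 4]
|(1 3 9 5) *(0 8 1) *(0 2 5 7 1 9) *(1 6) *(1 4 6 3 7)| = |(0 8 9 1 7 3)(2 5)(4 6)| = 6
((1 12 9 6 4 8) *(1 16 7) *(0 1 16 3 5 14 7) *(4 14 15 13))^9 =(0 1 12 9 6 14 7 16)(3 13)(4 5)(8 15) =[1, 12, 2, 13, 5, 4, 14, 16, 15, 6, 10, 11, 9, 3, 7, 8, 0]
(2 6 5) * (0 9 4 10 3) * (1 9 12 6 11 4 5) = (0 12 6 1 9 5 2 11 4 10 3) = [12, 9, 11, 0, 10, 2, 1, 7, 8, 5, 3, 4, 6]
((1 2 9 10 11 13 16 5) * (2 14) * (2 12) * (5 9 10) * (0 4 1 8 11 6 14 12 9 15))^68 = (0 9 4 5 1 8 12 11 2 13 10 16 6 15 14) = [9, 8, 13, 3, 5, 1, 15, 7, 12, 4, 16, 2, 11, 10, 0, 14, 6]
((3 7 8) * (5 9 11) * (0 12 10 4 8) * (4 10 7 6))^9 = (12)(3 6 4 8) = [0, 1, 2, 6, 8, 5, 4, 7, 3, 9, 10, 11, 12]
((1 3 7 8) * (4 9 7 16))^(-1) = [0, 8, 2, 1, 16, 5, 6, 9, 7, 4, 10, 11, 12, 13, 14, 15, 3] = (1 8 7 9 4 16 3)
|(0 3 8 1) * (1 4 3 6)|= |(0 6 1)(3 8 4)|= 3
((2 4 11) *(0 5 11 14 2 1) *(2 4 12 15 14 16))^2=[11, 5, 15, 3, 2, 1, 6, 7, 8, 9, 10, 0, 14, 13, 16, 4, 12]=(0 11)(1 5)(2 15 4)(12 14 16)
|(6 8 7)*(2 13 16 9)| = 12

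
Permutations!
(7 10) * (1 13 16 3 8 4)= (1 13 16 3 8 4)(7 10)= [0, 13, 2, 8, 1, 5, 6, 10, 4, 9, 7, 11, 12, 16, 14, 15, 3]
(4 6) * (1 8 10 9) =(1 8 10 9)(4 6) =[0, 8, 2, 3, 6, 5, 4, 7, 10, 1, 9]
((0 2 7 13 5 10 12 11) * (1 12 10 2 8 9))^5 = (0 11 12 1 9 8)(2 7 13 5) = [11, 9, 7, 3, 4, 2, 6, 13, 0, 8, 10, 12, 1, 5]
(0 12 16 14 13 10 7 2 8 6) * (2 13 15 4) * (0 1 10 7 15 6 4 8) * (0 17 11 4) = [12, 10, 17, 3, 2, 5, 1, 13, 0, 9, 15, 4, 16, 7, 6, 8, 14, 11] = (0 12 16 14 6 1 10 15 8)(2 17 11 4)(7 13)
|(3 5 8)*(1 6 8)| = 5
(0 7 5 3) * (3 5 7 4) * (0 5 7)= (0 4 3 5 7)= [4, 1, 2, 5, 3, 7, 6, 0]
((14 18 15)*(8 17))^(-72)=(18)=[0, 1, 2, 3, 4, 5, 6, 7, 8, 9, 10, 11, 12, 13, 14, 15, 16, 17, 18]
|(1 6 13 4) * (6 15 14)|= 6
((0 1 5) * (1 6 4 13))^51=[13, 6, 2, 3, 5, 4, 1, 7, 8, 9, 10, 11, 12, 0]=(0 13)(1 6)(4 5)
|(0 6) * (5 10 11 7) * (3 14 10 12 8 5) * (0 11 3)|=|(0 6 11 7)(3 14 10)(5 12 8)|=12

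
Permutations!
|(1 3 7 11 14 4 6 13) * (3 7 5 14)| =|(1 7 11 3 5 14 4 6 13)| =9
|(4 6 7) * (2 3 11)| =3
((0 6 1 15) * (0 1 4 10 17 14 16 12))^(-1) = (0 12 16 14 17 10 4 6)(1 15) = [12, 15, 2, 3, 6, 5, 0, 7, 8, 9, 4, 11, 16, 13, 17, 1, 14, 10]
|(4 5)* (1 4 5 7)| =|(1 4 7)| =3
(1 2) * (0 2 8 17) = (0 2 1 8 17) = [2, 8, 1, 3, 4, 5, 6, 7, 17, 9, 10, 11, 12, 13, 14, 15, 16, 0]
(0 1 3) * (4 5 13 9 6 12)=(0 1 3)(4 5 13 9 6 12)=[1, 3, 2, 0, 5, 13, 12, 7, 8, 6, 10, 11, 4, 9]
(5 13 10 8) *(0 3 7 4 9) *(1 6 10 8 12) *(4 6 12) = (0 3 7 6 10 4 9)(1 12)(5 13 8) = [3, 12, 2, 7, 9, 13, 10, 6, 5, 0, 4, 11, 1, 8]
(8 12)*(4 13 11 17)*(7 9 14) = (4 13 11 17)(7 9 14)(8 12) = [0, 1, 2, 3, 13, 5, 6, 9, 12, 14, 10, 17, 8, 11, 7, 15, 16, 4]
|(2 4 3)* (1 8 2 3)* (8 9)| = 5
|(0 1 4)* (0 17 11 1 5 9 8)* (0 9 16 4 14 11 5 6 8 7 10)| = 12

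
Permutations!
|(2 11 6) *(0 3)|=|(0 3)(2 11 6)|=6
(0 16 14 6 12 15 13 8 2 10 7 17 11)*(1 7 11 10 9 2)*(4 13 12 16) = (0 4 13 8 1 7 17 10 11)(2 9)(6 16 14)(12 15) = [4, 7, 9, 3, 13, 5, 16, 17, 1, 2, 11, 0, 15, 8, 6, 12, 14, 10]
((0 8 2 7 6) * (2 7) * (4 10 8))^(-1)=(0 6 7 8 10 4)=[6, 1, 2, 3, 0, 5, 7, 8, 10, 9, 4]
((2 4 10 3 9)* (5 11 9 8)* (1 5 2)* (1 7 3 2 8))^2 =(1 11 7)(2 10 4)(3 5 9) =[0, 11, 10, 5, 2, 9, 6, 1, 8, 3, 4, 7]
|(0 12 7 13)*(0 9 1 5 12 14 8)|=6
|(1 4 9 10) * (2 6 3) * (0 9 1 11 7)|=|(0 9 10 11 7)(1 4)(2 6 3)|=30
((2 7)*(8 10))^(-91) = (2 7)(8 10) = [0, 1, 7, 3, 4, 5, 6, 2, 10, 9, 8]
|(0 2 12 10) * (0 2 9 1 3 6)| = 15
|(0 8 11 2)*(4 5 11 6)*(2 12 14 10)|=|(0 8 6 4 5 11 12 14 10 2)|=10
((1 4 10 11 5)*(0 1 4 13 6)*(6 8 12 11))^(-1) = [6, 0, 2, 3, 5, 11, 10, 7, 13, 9, 4, 12, 8, 1] = (0 6 10 4 5 11 12 8 13 1)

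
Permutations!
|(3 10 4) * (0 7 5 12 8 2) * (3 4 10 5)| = 7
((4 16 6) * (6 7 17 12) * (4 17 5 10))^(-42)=(17)(4 5 16 10 7)=[0, 1, 2, 3, 5, 16, 6, 4, 8, 9, 7, 11, 12, 13, 14, 15, 10, 17]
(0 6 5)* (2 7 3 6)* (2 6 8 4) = (0 6 5)(2 7 3 8 4) = [6, 1, 7, 8, 2, 0, 5, 3, 4]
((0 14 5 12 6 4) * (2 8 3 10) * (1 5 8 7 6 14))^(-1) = (0 4 6 7 2 10 3 8 14 12 5 1) = [4, 0, 10, 8, 6, 1, 7, 2, 14, 9, 3, 11, 5, 13, 12]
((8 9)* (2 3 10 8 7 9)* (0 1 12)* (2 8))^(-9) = [0, 1, 2, 3, 4, 5, 6, 9, 8, 7, 10, 11, 12] = (12)(7 9)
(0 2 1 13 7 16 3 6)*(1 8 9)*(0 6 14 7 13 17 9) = (0 2 8)(1 17 9)(3 14 7 16) = [2, 17, 8, 14, 4, 5, 6, 16, 0, 1, 10, 11, 12, 13, 7, 15, 3, 9]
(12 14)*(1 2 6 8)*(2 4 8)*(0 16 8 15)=(0 16 8 1 4 15)(2 6)(12 14)=[16, 4, 6, 3, 15, 5, 2, 7, 1, 9, 10, 11, 14, 13, 12, 0, 8]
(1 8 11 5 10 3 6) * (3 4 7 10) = (1 8 11 5 3 6)(4 7 10) = [0, 8, 2, 6, 7, 3, 1, 10, 11, 9, 4, 5]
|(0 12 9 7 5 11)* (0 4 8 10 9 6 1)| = 28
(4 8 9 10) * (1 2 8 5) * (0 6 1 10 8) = [6, 2, 0, 3, 5, 10, 1, 7, 9, 8, 4] = (0 6 1 2)(4 5 10)(8 9)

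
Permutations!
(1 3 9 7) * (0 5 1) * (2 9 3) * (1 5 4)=(0 4 1 2 9 7)=[4, 2, 9, 3, 1, 5, 6, 0, 8, 7]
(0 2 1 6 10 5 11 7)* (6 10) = [2, 10, 1, 3, 4, 11, 6, 0, 8, 9, 5, 7] = (0 2 1 10 5 11 7)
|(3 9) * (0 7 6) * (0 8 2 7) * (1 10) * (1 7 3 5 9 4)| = 8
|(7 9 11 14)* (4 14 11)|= 4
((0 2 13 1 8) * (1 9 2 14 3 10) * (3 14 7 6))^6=(14)(0 8 1 10 3 6 7)=[8, 10, 2, 6, 4, 5, 7, 0, 1, 9, 3, 11, 12, 13, 14]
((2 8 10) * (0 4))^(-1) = (0 4)(2 10 8) = [4, 1, 10, 3, 0, 5, 6, 7, 2, 9, 8]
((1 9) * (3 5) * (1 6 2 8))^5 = (9)(3 5) = [0, 1, 2, 5, 4, 3, 6, 7, 8, 9]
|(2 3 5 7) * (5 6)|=5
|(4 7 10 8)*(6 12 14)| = |(4 7 10 8)(6 12 14)| = 12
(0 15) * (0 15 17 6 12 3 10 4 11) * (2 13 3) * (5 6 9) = (0 17 9 5 6 12 2 13 3 10 4 11) = [17, 1, 13, 10, 11, 6, 12, 7, 8, 5, 4, 0, 2, 3, 14, 15, 16, 9]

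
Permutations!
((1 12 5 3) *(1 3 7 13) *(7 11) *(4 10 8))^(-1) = (1 13 7 11 5 12)(4 8 10) = [0, 13, 2, 3, 8, 12, 6, 11, 10, 9, 4, 5, 1, 7]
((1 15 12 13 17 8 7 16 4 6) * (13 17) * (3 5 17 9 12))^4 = (1 17 4 3 7)(5 16 15 8 6) = [0, 17, 2, 7, 3, 16, 5, 1, 6, 9, 10, 11, 12, 13, 14, 8, 15, 4]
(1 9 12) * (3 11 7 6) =(1 9 12)(3 11 7 6) =[0, 9, 2, 11, 4, 5, 3, 6, 8, 12, 10, 7, 1]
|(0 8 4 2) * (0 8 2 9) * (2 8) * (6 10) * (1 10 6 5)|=12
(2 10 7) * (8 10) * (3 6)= [0, 1, 8, 6, 4, 5, 3, 2, 10, 9, 7]= (2 8 10 7)(3 6)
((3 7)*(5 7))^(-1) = [0, 1, 2, 7, 4, 3, 6, 5] = (3 7 5)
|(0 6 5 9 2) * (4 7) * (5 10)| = 6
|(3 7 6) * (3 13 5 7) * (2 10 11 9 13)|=8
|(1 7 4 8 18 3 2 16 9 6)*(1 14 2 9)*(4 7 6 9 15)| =|(1 6 14 2 16)(3 15 4 8 18)| =5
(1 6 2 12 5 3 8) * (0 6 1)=(0 6 2 12 5 3 8)=[6, 1, 12, 8, 4, 3, 2, 7, 0, 9, 10, 11, 5]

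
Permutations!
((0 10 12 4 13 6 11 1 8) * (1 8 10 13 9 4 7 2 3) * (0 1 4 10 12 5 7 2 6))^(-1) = [13, 8, 12, 2, 3, 10, 7, 5, 11, 4, 9, 6, 1, 0] = (0 13)(1 8 11 6 7 5 10 9 4 3 2 12)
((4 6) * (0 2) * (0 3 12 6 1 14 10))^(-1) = (0 10 14 1 4 6 12 3 2) = [10, 4, 0, 2, 6, 5, 12, 7, 8, 9, 14, 11, 3, 13, 1]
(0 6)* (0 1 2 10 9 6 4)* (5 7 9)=[4, 2, 10, 3, 0, 7, 1, 9, 8, 6, 5]=(0 4)(1 2 10 5 7 9 6)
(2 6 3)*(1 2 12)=(1 2 6 3 12)=[0, 2, 6, 12, 4, 5, 3, 7, 8, 9, 10, 11, 1]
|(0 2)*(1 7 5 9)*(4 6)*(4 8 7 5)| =12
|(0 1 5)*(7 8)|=|(0 1 5)(7 8)|=6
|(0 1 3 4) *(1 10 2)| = |(0 10 2 1 3 4)| = 6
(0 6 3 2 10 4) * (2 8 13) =[6, 1, 10, 8, 0, 5, 3, 7, 13, 9, 4, 11, 12, 2] =(0 6 3 8 13 2 10 4)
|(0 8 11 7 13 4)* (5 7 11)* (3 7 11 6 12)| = |(0 8 5 11 6 12 3 7 13 4)| = 10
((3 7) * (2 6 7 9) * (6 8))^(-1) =(2 9 3 7 6 8) =[0, 1, 9, 7, 4, 5, 8, 6, 2, 3]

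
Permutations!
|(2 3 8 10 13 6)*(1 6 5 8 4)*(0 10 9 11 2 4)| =9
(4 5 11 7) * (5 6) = (4 6 5 11 7) = [0, 1, 2, 3, 6, 11, 5, 4, 8, 9, 10, 7]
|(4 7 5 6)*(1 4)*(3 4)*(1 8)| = 7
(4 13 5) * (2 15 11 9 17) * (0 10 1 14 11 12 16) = (0 10 1 14 11 9 17 2 15 12 16)(4 13 5) = [10, 14, 15, 3, 13, 4, 6, 7, 8, 17, 1, 9, 16, 5, 11, 12, 0, 2]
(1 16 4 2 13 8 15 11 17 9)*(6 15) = [0, 16, 13, 3, 2, 5, 15, 7, 6, 1, 10, 17, 12, 8, 14, 11, 4, 9] = (1 16 4 2 13 8 6 15 11 17 9)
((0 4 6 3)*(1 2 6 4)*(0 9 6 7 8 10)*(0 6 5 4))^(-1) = (0 4 5 9 3 6 10 8 7 2 1) = [4, 0, 1, 6, 5, 9, 10, 2, 7, 3, 8]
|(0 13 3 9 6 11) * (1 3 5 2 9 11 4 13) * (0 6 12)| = 11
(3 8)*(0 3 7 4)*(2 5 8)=(0 3 2 5 8 7 4)=[3, 1, 5, 2, 0, 8, 6, 4, 7]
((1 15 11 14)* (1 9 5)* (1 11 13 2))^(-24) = (15) = [0, 1, 2, 3, 4, 5, 6, 7, 8, 9, 10, 11, 12, 13, 14, 15]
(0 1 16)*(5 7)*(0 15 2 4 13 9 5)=(0 1 16 15 2 4 13 9 5 7)=[1, 16, 4, 3, 13, 7, 6, 0, 8, 5, 10, 11, 12, 9, 14, 2, 15]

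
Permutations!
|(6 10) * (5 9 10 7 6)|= 6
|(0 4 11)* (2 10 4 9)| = 6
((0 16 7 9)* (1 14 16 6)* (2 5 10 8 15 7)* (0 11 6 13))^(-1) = [13, 6, 16, 3, 4, 2, 11, 15, 10, 7, 5, 9, 12, 0, 1, 8, 14] = (0 13)(1 6 11 9 7 15 8 10 5 2 16 14)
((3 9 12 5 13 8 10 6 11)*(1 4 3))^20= [0, 6, 2, 1, 11, 9, 8, 7, 5, 4, 13, 10, 3, 12]= (1 6 8 5 9 4 11 10 13 12 3)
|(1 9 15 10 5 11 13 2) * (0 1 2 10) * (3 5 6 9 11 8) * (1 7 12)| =30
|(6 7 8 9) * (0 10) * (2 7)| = |(0 10)(2 7 8 9 6)| = 10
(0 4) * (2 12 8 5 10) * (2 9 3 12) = (0 4)(3 12 8 5 10 9) = [4, 1, 2, 12, 0, 10, 6, 7, 5, 3, 9, 11, 8]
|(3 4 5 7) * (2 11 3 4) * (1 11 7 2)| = |(1 11 3)(2 7 4 5)| = 12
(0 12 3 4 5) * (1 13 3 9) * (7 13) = (0 12 9 1 7 13 3 4 5) = [12, 7, 2, 4, 5, 0, 6, 13, 8, 1, 10, 11, 9, 3]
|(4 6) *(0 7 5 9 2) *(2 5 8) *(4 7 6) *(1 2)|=|(0 6 7 8 1 2)(5 9)|=6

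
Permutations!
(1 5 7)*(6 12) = (1 5 7)(6 12) = [0, 5, 2, 3, 4, 7, 12, 1, 8, 9, 10, 11, 6]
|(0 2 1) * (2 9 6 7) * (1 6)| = 3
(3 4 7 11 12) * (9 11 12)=(3 4 7 12)(9 11)=[0, 1, 2, 4, 7, 5, 6, 12, 8, 11, 10, 9, 3]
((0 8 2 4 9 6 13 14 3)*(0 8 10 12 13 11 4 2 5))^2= (0 12 14 8)(3 5 10 13)(4 6)(9 11)= [12, 1, 2, 5, 6, 10, 4, 7, 0, 11, 13, 9, 14, 3, 8]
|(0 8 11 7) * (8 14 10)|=|(0 14 10 8 11 7)|=6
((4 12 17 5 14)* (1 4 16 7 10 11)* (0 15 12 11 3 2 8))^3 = (0 17 16 3)(2 15 5 7)(8 12 14 10) = [17, 1, 15, 0, 4, 7, 6, 2, 12, 9, 8, 11, 14, 13, 10, 5, 3, 16]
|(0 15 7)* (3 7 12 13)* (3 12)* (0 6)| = |(0 15 3 7 6)(12 13)| = 10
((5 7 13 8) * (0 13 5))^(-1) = (0 8 13)(5 7) = [8, 1, 2, 3, 4, 7, 6, 5, 13, 9, 10, 11, 12, 0]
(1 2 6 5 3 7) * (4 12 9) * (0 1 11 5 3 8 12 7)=(0 1 2 6 3)(4 7 11 5 8 12 9)=[1, 2, 6, 0, 7, 8, 3, 11, 12, 4, 10, 5, 9]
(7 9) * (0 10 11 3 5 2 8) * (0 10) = [0, 1, 8, 5, 4, 2, 6, 9, 10, 7, 11, 3] = (2 8 10 11 3 5)(7 9)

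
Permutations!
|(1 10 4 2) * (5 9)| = |(1 10 4 2)(5 9)| = 4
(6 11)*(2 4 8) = (2 4 8)(6 11) = [0, 1, 4, 3, 8, 5, 11, 7, 2, 9, 10, 6]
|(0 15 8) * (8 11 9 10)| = 6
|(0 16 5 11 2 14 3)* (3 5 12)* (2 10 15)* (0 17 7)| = |(0 16 12 3 17 7)(2 14 5 11 10 15)| = 6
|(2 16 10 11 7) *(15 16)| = 6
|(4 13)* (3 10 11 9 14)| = |(3 10 11 9 14)(4 13)| = 10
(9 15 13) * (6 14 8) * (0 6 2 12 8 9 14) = (0 6)(2 12 8)(9 15 13 14) = [6, 1, 12, 3, 4, 5, 0, 7, 2, 15, 10, 11, 8, 14, 9, 13]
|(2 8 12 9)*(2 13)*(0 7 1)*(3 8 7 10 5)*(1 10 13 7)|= |(0 13 2 1)(3 8 12 9 7 10 5)|= 28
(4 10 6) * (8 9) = (4 10 6)(8 9) = [0, 1, 2, 3, 10, 5, 4, 7, 9, 8, 6]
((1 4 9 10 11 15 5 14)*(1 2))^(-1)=(1 2 14 5 15 11 10 9 4)=[0, 2, 14, 3, 1, 15, 6, 7, 8, 4, 9, 10, 12, 13, 5, 11]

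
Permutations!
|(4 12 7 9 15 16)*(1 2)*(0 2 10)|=|(0 2 1 10)(4 12 7 9 15 16)|=12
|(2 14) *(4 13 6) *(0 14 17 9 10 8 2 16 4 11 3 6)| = |(0 14 16 4 13)(2 17 9 10 8)(3 6 11)| = 15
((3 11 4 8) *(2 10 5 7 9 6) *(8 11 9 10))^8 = (11)(2 9 8 6 3)(5 10 7) = [0, 1, 9, 2, 4, 10, 3, 5, 6, 8, 7, 11]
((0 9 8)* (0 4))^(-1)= (0 4 8 9)= [4, 1, 2, 3, 8, 5, 6, 7, 9, 0]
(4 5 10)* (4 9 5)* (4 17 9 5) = (4 17 9)(5 10) = [0, 1, 2, 3, 17, 10, 6, 7, 8, 4, 5, 11, 12, 13, 14, 15, 16, 9]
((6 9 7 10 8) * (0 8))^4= [7, 1, 2, 3, 4, 5, 0, 6, 10, 8, 9]= (0 7 6)(8 10 9)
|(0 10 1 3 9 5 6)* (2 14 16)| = 21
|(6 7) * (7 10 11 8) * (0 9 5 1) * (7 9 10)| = 14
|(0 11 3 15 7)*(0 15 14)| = 4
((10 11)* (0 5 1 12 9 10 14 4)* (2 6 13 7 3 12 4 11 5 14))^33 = (0 13 10 14 7 5 11 3 1 2 12 4 6 9) = [13, 2, 12, 1, 6, 11, 9, 5, 8, 0, 14, 3, 4, 10, 7]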